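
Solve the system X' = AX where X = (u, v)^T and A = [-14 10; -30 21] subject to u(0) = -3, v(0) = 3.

u(t) = 15e^(6t) - 18e^(t), v(t) = 30e^(6t) - 27e^(t)

Coefficient matrix A = [[-14, 10], [-30, 21]].
Characteristic polynomial det(A - λI) = λ^2 - 7λ + 6 = 0.
Eigenvalues λ = 6, 1.
For λ=6: (A-λI) row 1 is [-20, 10], so an eigenvector is (-1, -2).
For λ=1: (A-λI) row 1 is [-15, 10], so an eigenvector is (-2, -3).
General solution: c_1e^(6t)(-1,-2) + c_2e^(t)(-2,-3).
Applying u(0)=-3, v(0)=3 gives c_1=-15, c_2=9.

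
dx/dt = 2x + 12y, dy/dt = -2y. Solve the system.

x(t) = -3K_1e^(-2t) + K_2e^(2t), y(t) = K_1e^(-2t)

Coefficient matrix A = [[2, 12], [0, -2]].
Characteristic polynomial det(A - λI) = λ^2 - 4 = 0.
Eigenvalues λ = -2, 2.
For λ=-2: (A-λI) row 1 is [4, 12], so an eigenvector is (-3, 1).
For λ=2: (A-λI) row 1 is [0, 12], so an eigenvector is (1, 0).
General solution: K_1e^(-2t)(-3,1) + K_2e^(2t)(1,0).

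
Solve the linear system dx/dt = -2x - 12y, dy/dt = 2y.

x(t) = -3c_1e^(2t) + c_2e^(-2t), y(t) = c_1e^(2t)

Coefficient matrix A = [[-2, -12], [0, 2]].
Characteristic polynomial det(A - λI) = λ^2 - 4 = 0.
Eigenvalues λ = 2, -2.
For λ=2: (A-λI) row 1 is [-4, -12], so an eigenvector is (-3, 1).
For λ=-2: (A-λI) row 1 is [0, -12], so an eigenvector is (1, 0).
General solution: c_1e^(2t)(-3,1) + c_2e^(-2t)(1,0).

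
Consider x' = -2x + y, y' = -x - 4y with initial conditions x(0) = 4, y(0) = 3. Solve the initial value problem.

Coefficient matrix A = [[-2, 1], [-1, -4]].
Characteristic polynomial det(A - λI) = λ^2 + 6λ + 9 = 0.
Single eigenvalue λ = -3 with algebraic multiplicity 2.
Eigenvector v = (-1,1); generalized eigenvector w with (A-λI)w=v is (-3,2).
General solution: e^(-3t)[c_1·v + c_2·(t·v + w)].
Applying x(0)=4, y(0)=3 gives c_1=17, c_2=-7.

x(t) = 7te^(-3t) + 4e^(-3t), y(t) = -7te^(-3t) + 3e^(-3t)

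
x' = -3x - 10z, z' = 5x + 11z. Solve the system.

Coefficient matrix A = [[-3, -10], [5, 11]].
Characteristic polynomial det(A - λI) = λ^2 - 8λ + 17 = 0.
Eigenvalues λ = 4 ± i (complex conjugate pair).
For λ=4+i: an eigenvector is (1,-1) - i(3,-2) = (1 - 3i, -1 + 2i).
A real fundamental pair from Re and Im of e^((4+i)t)v: X_1 = e^(4t)(cos(t)·(1,-1) + sin(t)·(3,-2)), X_2 = e^(4t)(sin(t)·(1,-1) - cos(t)·(3,-2)).
General solution: C_1X_1 + C_2X_2.

x(t) = 3C_1e^(4t)sin(t) + C_1e^(4t)cos(t) + C_2e^(4t)sin(t) - 3C_2e^(4t)cos(t), z(t) = -2C_1e^(4t)sin(t) - C_1e^(4t)cos(t) - C_2e^(4t)sin(t) + 2C_2e^(4t)cos(t)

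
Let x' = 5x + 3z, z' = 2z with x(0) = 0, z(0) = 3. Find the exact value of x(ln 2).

84

A = [[5,3],[0,2]]; eigenvalues λ = 5, 2.
Eigenvectors: (-1,0) for λ=5, (1,-1) for λ=2.
From the initial condition, c_1 = -3, c_2 = -3.
x(ln 2) = (-3)(2^5)(-1) + (-3)(2^2)(1) = 84.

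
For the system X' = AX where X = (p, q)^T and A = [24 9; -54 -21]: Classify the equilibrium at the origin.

A = [[24,9],[-54,-21]]; det(A-λI) = λ^2 - 3λ - 18.
λ = 6, -3: opposite signs.

saddle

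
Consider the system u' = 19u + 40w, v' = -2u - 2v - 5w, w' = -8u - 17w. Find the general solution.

u(t) = 5C_1e^(3t) - 2C_3e^(-t), v(t) = C_2e^(-2t) - C_3e^(-t), w(t) = -2C_1e^(3t) + C_3e^(-t)

Coefficient matrix A = [[19, 0, 40], [-2, -2, -5], [-8, 0, -17]].
det(A - λI) = 0 gives eigenvalues λ = 3, -2, -1.
For λ=3: eigenvector (5,0,-2).
For λ=-2: eigenvector (0,1,0).
For λ=-1: eigenvector (-2,-1,1).
General solution: C_1e^(3t)(5,0,-2) + C_2e^(-2t)(0,1,0) + C_3e^(-t)(-2,-1,1).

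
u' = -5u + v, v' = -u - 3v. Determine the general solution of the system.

u(t) = c_1e^(-4t) + c_2te^(-4t) + 2c_2e^(-4t), v(t) = c_1e^(-4t) + c_2te^(-4t) + 3c_2e^(-4t)

Coefficient matrix A = [[-5, 1], [-1, -3]].
Characteristic polynomial det(A - λI) = λ^2 + 8λ + 16 = 0.
Single eigenvalue λ = -4 with algebraic multiplicity 2.
Eigenvector v = (1,1); generalized eigenvector w with (A-λI)w=v is (2,3).
General solution: e^(-4t)[c_1·v + c_2·(t·v + w)].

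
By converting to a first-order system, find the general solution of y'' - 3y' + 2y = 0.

y(t) = C_1e^(t) + C_2e^(2t)

Let x_1 = y, x_2 = y'. Then x_1' = x_2 and x_2' = -2x_1 + 3x_2.
A = [[0,1],[-2,3]]; det(A-λI) = λ^2 - 3λ + 2.
Eigenvalues λ = 1, 2 with eigenvectors (1,1), (1,2).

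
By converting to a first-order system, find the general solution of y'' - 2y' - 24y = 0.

y(t) = C_1e^(6t) + C_2e^(-4t)

Let x_1 = y, x_2 = y'. Then x_1' = x_2 and x_2' = 24x_1 + 2x_2.
A = [[0,1],[24,2]]; det(A-λI) = λ^2 - 2λ - 24.
Eigenvalues λ = 6, -4 with eigenvectors (1,6), (1,-4).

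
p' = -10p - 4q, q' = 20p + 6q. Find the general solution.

p(t) = c_1e^(-2t)sin(4t) - c_2e^(-2t)cos(4t), q(t) = -2c_1e^(-2t)sin(4t) - c_1e^(-2t)cos(4t) - c_2e^(-2t)sin(4t) + 2c_2e^(-2t)cos(4t)

Coefficient matrix A = [[-10, -4], [20, 6]].
Characteristic polynomial det(A - λI) = λ^2 + 4λ + 20 = 0.
Eigenvalues λ = -2 ± 4i (complex conjugate pair).
For λ=-2+4i: an eigenvector is (0,-1) - i(1,-2) = (0 - i, -1 + 2i).
A real fundamental pair from Re and Im of e^((-2+4i)t)v: X_1 = e^(-2t)(cos(4t)·(0,-1) + sin(4t)·(1,-2)), X_2 = e^(-2t)(sin(4t)·(0,-1) - cos(4t)·(1,-2)).
General solution: c_1X_1 + c_2X_2.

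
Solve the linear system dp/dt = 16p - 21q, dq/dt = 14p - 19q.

p(t) = -C_1e^(-5t) + 3C_2e^(2t), q(t) = -C_1e^(-5t) + 2C_2e^(2t)

Coefficient matrix A = [[16, -21], [14, -19]].
Characteristic polynomial det(A - λI) = λ^2 + 3λ - 10 = 0.
Eigenvalues λ = -5, 2.
For λ=-5: (A-λI) row 1 is [21, -21], so an eigenvector is (-1, -1).
For λ=2: (A-λI) row 1 is [14, -21], so an eigenvector is (3, 2).
General solution: C_1e^(-5t)(-1,-1) + C_2e^(2t)(3,2).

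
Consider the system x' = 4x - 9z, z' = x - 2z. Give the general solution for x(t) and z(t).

x(t) = 3K_1e^(t) + 3K_2te^(t) - 2K_2e^(t), z(t) = K_1e^(t) + K_2te^(t) - K_2e^(t)

Coefficient matrix A = [[4, -9], [1, -2]].
Characteristic polynomial det(A - λI) = λ^2 - 2λ + 1 = 0.
Single eigenvalue λ = 1 with algebraic multiplicity 2.
Eigenvector v = (3,1); generalized eigenvector w with (A-λI)w=v is (-2,-1).
General solution: e^(t)[K_1·v + K_2·(t·v + w)].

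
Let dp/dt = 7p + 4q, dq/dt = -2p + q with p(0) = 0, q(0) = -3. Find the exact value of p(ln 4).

A = [[7,4],[-2,1]]; eigenvalues λ = 3, 5.
Eigenvectors: (1,-1) for λ=3, (-2,1) for λ=5.
From the initial condition, c_1 = 6, c_2 = 3.
p(ln 4) = (6)(4^3)(1) + (3)(4^5)(-2) = -5760.

-5760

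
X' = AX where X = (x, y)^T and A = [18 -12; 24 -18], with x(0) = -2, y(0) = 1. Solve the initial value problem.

x(t) = -5e^(6t) + 3e^(-6t), y(t) = -5e^(6t) + 6e^(-6t)

Coefficient matrix A = [[18, -12], [24, -18]].
Characteristic polynomial det(A - λI) = λ^2 - 36 = 0.
Eigenvalues λ = 6, -6.
For λ=6: (A-λI) row 1 is [12, -12], so an eigenvector is (1, 1).
For λ=-6: (A-λI) row 1 is [24, -12], so an eigenvector is (1, 2).
General solution: C_1e^(6t)(1,1) + C_2e^(-6t)(1,2).
Applying x(0)=-2, y(0)=1 gives C_1=-5, C_2=3.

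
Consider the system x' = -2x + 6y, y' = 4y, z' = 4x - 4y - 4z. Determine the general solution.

Coefficient matrix A = [[-2, 6, 0], [0, 4, 0], [4, -4, -4]].
det(A - λI) = 0 gives eigenvalues λ = -2, 4, -4.
For λ=-2: eigenvector (1,0,2).
For λ=4: eigenvector (1,1,0).
For λ=-4: eigenvector (0,0,1).
General solution: C_1e^(-2t)(1,0,2) + C_2e^(4t)(1,1,0) + C_3e^(-4t)(0,0,1).

x(t) = C_1e^(-2t) + C_2e^(4t), y(t) = C_2e^(4t), z(t) = 2C_1e^(-2t) + C_3e^(-4t)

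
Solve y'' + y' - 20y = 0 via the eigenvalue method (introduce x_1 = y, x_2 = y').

Let x_1 = y, x_2 = y'. Then x_1' = x_2 and x_2' = 20x_1 - x_2.
A = [[0,1],[20,-1]]; det(A-λI) = λ^2 + λ - 20.
Eigenvalues λ = -5, 4 with eigenvectors (1,-5), (1,4).

y(t) = K_1e^(-5t) + K_2e^(4t)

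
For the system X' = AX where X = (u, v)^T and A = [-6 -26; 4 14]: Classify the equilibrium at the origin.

A = [[-6,-26],[4,14]]; det(A-λI) = λ^2 - 8λ + 20.
λ = 4 ± 2i: positive real part.

unstable spiral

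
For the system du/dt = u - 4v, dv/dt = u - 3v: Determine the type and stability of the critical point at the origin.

A = [[1,-4],[1,-3]]; det(A-λI) = λ^2 + 2λ + 1.
repeated λ = -1 with a single eigenvector.

stable improper node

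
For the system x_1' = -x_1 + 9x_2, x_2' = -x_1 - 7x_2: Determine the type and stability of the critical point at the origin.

stable improper node

A = [[-1,9],[-1,-7]]; det(A-λI) = λ^2 + 8λ + 16.
repeated λ = -4 with a single eigenvector.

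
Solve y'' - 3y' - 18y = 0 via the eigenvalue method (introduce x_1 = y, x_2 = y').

y(t) = K_1e^(6t) + K_2e^(-3t)

Let x_1 = y, x_2 = y'. Then x_1' = x_2 and x_2' = 18x_1 + 3x_2.
A = [[0,1],[18,3]]; det(A-λI) = λ^2 - 3λ - 18.
Eigenvalues λ = 6, -3 with eigenvectors (1,6), (1,-3).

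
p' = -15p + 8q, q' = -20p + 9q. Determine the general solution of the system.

Coefficient matrix A = [[-15, 8], [-20, 9]].
Characteristic polynomial det(A - λI) = λ^2 + 6λ + 25 = 0.
Eigenvalues λ = -3 ± 4i (complex conjugate pair).
For λ=-3+4i: an eigenvector is (-1,-1) - i(1,2) = (-1 - i, -1 - 2i).
A real fundamental pair from Re and Im of e^((-3+4i)t)v: X_1 = e^(-3t)(cos(4t)·(-1,-1) + sin(4t)·(1,2)), X_2 = e^(-3t)(sin(4t)·(-1,-1) - cos(4t)·(1,2)).
General solution: c_1X_1 + c_2X_2.

p(t) = c_1e^(-3t)sin(4t) - c_1e^(-3t)cos(4t) - c_2e^(-3t)sin(4t) - c_2e^(-3t)cos(4t), q(t) = 2c_1e^(-3t)sin(4t) - c_1e^(-3t)cos(4t) - c_2e^(-3t)sin(4t) - 2c_2e^(-3t)cos(4t)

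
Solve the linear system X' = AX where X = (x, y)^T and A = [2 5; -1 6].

x(t) = 2C_1e^(4t)sin(t) - C_1e^(4t)cos(t) - C_2e^(4t)sin(t) - 2C_2e^(4t)cos(t), y(t) = C_1e^(4t)sin(t) - C_2e^(4t)cos(t)

Coefficient matrix A = [[2, 5], [-1, 6]].
Characteristic polynomial det(A - λI) = λ^2 - 8λ + 17 = 0.
Eigenvalues λ = 4 ± i (complex conjugate pair).
For λ=4+i: an eigenvector is (-1,0) - i(2,1) = (-1 - 2i, 0 - i).
A real fundamental pair from Re and Im of e^((4+i)t)v: X_1 = e^(4t)(cos(t)·(-1,0) + sin(t)·(2,1)), X_2 = e^(4t)(sin(t)·(-1,0) - cos(t)·(2,1)).
General solution: C_1X_1 + C_2X_2.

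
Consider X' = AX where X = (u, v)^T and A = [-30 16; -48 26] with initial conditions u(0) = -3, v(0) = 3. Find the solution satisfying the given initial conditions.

u(t) = 15e^(2t) - 18e^(-6t), v(t) = 30e^(2t) - 27e^(-6t)

Coefficient matrix A = [[-30, 16], [-48, 26]].
Characteristic polynomial det(A - λI) = λ^2 + 4λ - 12 = 0.
Eigenvalues λ = 2, -6.
For λ=2: (A-λI) row 1 is [-32, 16], so an eigenvector is (1, 2).
For λ=-6: (A-λI) row 1 is [-24, 16], so an eigenvector is (2, 3).
General solution: C_1e^(2t)(1,2) + C_2e^(-6t)(2,3).
Applying u(0)=-3, v(0)=3 gives C_1=15, C_2=-9.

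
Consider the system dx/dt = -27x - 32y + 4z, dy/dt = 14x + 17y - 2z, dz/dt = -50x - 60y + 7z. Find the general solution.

Coefficient matrix A = [[-27, -32, 4], [14, 17, -2], [-50, -60, 7]].
det(A - λI) = 0 gives eigenvalues λ = 1, -1, -3.
For λ=1: eigenvector (-3,2,-5).
For λ=-1: eigenvector (2,-1,5).
For λ=-3: eigenvector (-2,1,-4).
General solution: c_1e^(t)(-3,2,-5) + c_2e^(-t)(2,-1,5) + c_3e^(-3t)(-2,1,-4).

x(t) = -3c_1e^(t) + 2c_2e^(-t) - 2c_3e^(-3t), y(t) = 2c_1e^(t) - c_2e^(-t) + c_3e^(-3t), z(t) = -5c_1e^(t) + 5c_2e^(-t) - 4c_3e^(-3t)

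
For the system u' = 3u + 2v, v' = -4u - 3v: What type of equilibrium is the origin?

A = [[3,2],[-4,-3]]; det(A-λI) = λ^2 - 1.
λ = -1, 1: opposite signs.

saddle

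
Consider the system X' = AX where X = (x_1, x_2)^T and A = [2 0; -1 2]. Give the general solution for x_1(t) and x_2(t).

Coefficient matrix A = [[2, 0], [-1, 2]].
Characteristic polynomial det(A - λI) = λ^2 - 4λ + 4 = 0.
Single eigenvalue λ = 2 with algebraic multiplicity 2.
Eigenvector v = (0,1); generalized eigenvector w with (A-λI)w=v is (-1,-2).
General solution: e^(2t)[C_1·v + C_2·(t·v + w)].

x_1(t) = -C_2e^(2t), x_2(t) = C_1e^(2t) + C_2te^(2t) - 2C_2e^(2t)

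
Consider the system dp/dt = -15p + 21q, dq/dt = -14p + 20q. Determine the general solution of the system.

p(t) = 3C_1e^(-t) + C_2e^(6t), q(t) = 2C_1e^(-t) + C_2e^(6t)

Coefficient matrix A = [[-15, 21], [-14, 20]].
Characteristic polynomial det(A - λI) = λ^2 - 5λ - 6 = 0.
Eigenvalues λ = -1, 6.
For λ=-1: (A-λI) row 1 is [-14, 21], so an eigenvector is (3, 2).
For λ=6: (A-λI) row 1 is [-21, 21], so an eigenvector is (1, 1).
General solution: C_1e^(-t)(3,2) + C_2e^(6t)(1,1).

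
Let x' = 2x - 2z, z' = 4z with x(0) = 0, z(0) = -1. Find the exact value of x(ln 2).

A = [[2,-2],[0,4]]; eigenvalues λ = 2, 4.
Eigenvectors: (1,0) for λ=2, (-1,1) for λ=4.
From the initial condition, c_1 = -1, c_2 = -1.
x(ln 2) = (-1)(2^2)(1) + (-1)(2^4)(-1) = 12.

12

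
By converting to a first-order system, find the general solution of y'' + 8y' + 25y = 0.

y(t) = c_1e^(-4t)cos(3t) + c_2e^(-4t)sin(3t)

Let x_1 = y, x_2 = y'. Then x_1' = x_2 and x_2' = -25x_1 - 8x_2.
A = [[0,1],[-25,-8]]; det(A-λI) = λ^2 + 8λ + 25.
Eigenvalues λ = -4 ± 3i.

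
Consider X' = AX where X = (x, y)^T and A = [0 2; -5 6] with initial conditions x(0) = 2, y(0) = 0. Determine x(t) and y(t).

x(t) = -6e^(3t)sin(t) + 2e^(3t)cos(t), y(t) = -10e^(3t)sin(t)

Coefficient matrix A = [[0, 2], [-5, 6]].
Characteristic polynomial det(A - λI) = λ^2 - 6λ + 10 = 0.
Eigenvalues λ = 3 ± i (complex conjugate pair).
For λ=3+i: an eigenvector is (-1,-1) - i(1,2) = (-1 - i, -1 - 2i).
A real fundamental pair from Re and Im of e^((3+i)t)v: X_1 = e^(3t)(cos(t)·(-1,-1) + sin(t)·(1,2)), X_2 = e^(3t)(sin(t)·(-1,-1) - cos(t)·(1,2)).
General solution: c_1X_1 + c_2X_2.
Applying x(0)=2, y(0)=0 gives c_1=-4, c_2=2.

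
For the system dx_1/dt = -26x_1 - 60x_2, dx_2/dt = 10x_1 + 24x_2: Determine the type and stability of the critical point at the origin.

A = [[-26,-60],[10,24]]; det(A-λI) = λ^2 + 2λ - 24.
λ = -6, 4: opposite signs.

saddle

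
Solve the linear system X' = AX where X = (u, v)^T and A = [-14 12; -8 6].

u(t) = C_1e^(-2t) - 3C_2e^(-6t), v(t) = C_1e^(-2t) - 2C_2e^(-6t)

Coefficient matrix A = [[-14, 12], [-8, 6]].
Characteristic polynomial det(A - λI) = λ^2 + 8λ + 12 = 0.
Eigenvalues λ = -2, -6.
For λ=-2: (A-λI) row 1 is [-12, 12], so an eigenvector is (1, 1).
For λ=-6: (A-λI) row 1 is [-8, 12], so an eigenvector is (-3, -2).
General solution: C_1e^(-2t)(1,1) + C_2e^(-6t)(-3,-2).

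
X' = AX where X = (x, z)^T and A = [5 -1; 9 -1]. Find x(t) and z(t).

Coefficient matrix A = [[5, -1], [9, -1]].
Characteristic polynomial det(A - λI) = λ^2 - 4λ + 4 = 0.
Single eigenvalue λ = 2 with algebraic multiplicity 2.
Eigenvector v = (-1,-3); generalized eigenvector w with (A-λI)w=v is (-1,-2).
General solution: e^(2t)[C_1·v + C_2·(t·v + w)].

x(t) = -C_1e^(2t) - C_2te^(2t) - C_2e^(2t), z(t) = -3C_1e^(2t) - 3C_2te^(2t) - 2C_2e^(2t)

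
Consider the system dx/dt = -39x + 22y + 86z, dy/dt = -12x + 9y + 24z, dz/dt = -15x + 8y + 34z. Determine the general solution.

x(t) = -C_1e^(3t) - 3C_2e^(-3t) + 2C_3e^(4t), y(t) = 2C_1e^(3t) - C_2e^(-3t), z(t) = -C_1e^(3t) - C_2e^(-3t) + C_3e^(4t)

Coefficient matrix A = [[-39, 22, 86], [-12, 9, 24], [-15, 8, 34]].
det(A - λI) = 0 gives eigenvalues λ = 3, -3, 4.
For λ=3: eigenvector (-1,2,-1).
For λ=-3: eigenvector (-3,-1,-1).
For λ=4: eigenvector (2,0,1).
General solution: C_1e^(3t)(-1,2,-1) + C_2e^(-3t)(-3,-1,-1) + C_3e^(4t)(2,0,1).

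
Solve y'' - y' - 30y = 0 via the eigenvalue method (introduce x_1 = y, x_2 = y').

Let x_1 = y, x_2 = y'. Then x_1' = x_2 and x_2' = 30x_1 + x_2.
A = [[0,1],[30,1]]; det(A-λI) = λ^2 - λ - 30.
Eigenvalues λ = 6, -5 with eigenvectors (1,6), (1,-5).

y(t) = c_1e^(6t) + c_2e^(-5t)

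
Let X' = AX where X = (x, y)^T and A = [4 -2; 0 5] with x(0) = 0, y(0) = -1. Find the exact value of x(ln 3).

A = [[4,-2],[0,5]]; eigenvalues λ = 4, 5.
Eigenvectors: (1,0) for λ=4, (-2,1) for λ=5.
From the initial condition, c_1 = -2, c_2 = -1.
x(ln 3) = (-2)(3^4)(1) + (-1)(3^5)(-2) = 324.

324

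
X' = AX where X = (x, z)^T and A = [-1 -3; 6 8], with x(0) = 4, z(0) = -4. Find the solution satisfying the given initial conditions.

x(t) = 4e^(2t), z(t) = -4e^(2t)

Coefficient matrix A = [[-1, -3], [6, 8]].
Characteristic polynomial det(A - λI) = λ^2 - 7λ + 10 = 0.
Eigenvalues λ = 5, 2.
For λ=5: (A-λI) row 1 is [-6, -3], so an eigenvector is (1, -2).
For λ=2: (A-λI) row 1 is [-3, -3], so an eigenvector is (-1, 1).
General solution: K_1e^(5t)(1,-2) + K_2e^(2t)(-1,1).
Applying x(0)=4, z(0)=-4 gives K_1=0, K_2=-4.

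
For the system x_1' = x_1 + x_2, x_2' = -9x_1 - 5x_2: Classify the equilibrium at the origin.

A = [[1,1],[-9,-5]]; det(A-λI) = λ^2 + 4λ + 4.
repeated λ = -2 with a single eigenvector.

stable improper node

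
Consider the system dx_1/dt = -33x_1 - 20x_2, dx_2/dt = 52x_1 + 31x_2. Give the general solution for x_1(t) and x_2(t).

x_1(t) = 2K_1e^(-t)sin(4t) + K_1e^(-t)cos(4t) + K_2e^(-t)sin(4t) - 2K_2e^(-t)cos(4t), x_2(t) = -3K_1e^(-t)sin(4t) - 2K_1e^(-t)cos(4t) - 2K_2e^(-t)sin(4t) + 3K_2e^(-t)cos(4t)

Coefficient matrix A = [[-33, -20], [52, 31]].
Characteristic polynomial det(A - λI) = λ^2 + 2λ + 17 = 0.
Eigenvalues λ = -1 ± 4i (complex conjugate pair).
For λ=-1+4i: an eigenvector is (1,-2) - i(2,-3) = (1 - 2i, -2 + 3i).
A real fundamental pair from Re and Im of e^((-1+4i)t)v: X_1 = e^(-t)(cos(4t)·(1,-2) + sin(4t)·(2,-3)), X_2 = e^(-t)(sin(4t)·(1,-2) - cos(4t)·(2,-3)).
General solution: K_1X_1 + K_2X_2.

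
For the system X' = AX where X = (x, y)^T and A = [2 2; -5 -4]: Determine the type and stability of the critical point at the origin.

A = [[2,2],[-5,-4]]; det(A-λI) = λ^2 + 2λ + 2.
λ = -1 ± i: negative real part.

stable spiral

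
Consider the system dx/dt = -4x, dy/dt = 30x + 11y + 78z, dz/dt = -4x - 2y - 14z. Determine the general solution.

x(t) = c_1e^(-4t), y(t) = -2c_1e^(-4t) + 13c_2e^(-t) - 6c_3e^(-2t), z(t) = -2c_2e^(-t) + c_3e^(-2t)

Coefficient matrix A = [[-4, 0, 0], [30, 11, 78], [-4, -2, -14]].
det(A - λI) = 0 gives eigenvalues λ = -4, -1, -2.
For λ=-4: eigenvector (1,-2,0).
For λ=-1: eigenvector (0,13,-2).
For λ=-2: eigenvector (0,-6,1).
General solution: c_1e^(-4t)(1,-2,0) + c_2e^(-t)(0,13,-2) + c_3e^(-2t)(0,-6,1).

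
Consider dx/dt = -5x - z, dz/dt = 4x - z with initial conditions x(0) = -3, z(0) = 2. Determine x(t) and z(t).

Coefficient matrix A = [[-5, -1], [4, -1]].
Characteristic polynomial det(A - λI) = λ^2 + 6λ + 9 = 0.
Single eigenvalue λ = -3 with algebraic multiplicity 2.
Eigenvector v = (1,-2); generalized eigenvector w with (A-λI)w=v is (1,-3).
General solution: e^(-3t)[K_1·v + K_2·(t·v + w)].
Applying x(0)=-3, z(0)=2 gives K_1=-7, K_2=4.

x(t) = 4te^(-3t) - 3e^(-3t), z(t) = -8te^(-3t) + 2e^(-3t)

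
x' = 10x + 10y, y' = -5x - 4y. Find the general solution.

Coefficient matrix A = [[10, 10], [-5, -4]].
Characteristic polynomial det(A - λI) = λ^2 - 6λ + 10 = 0.
Eigenvalues λ = 3 ± i (complex conjugate pair).
For λ=3+i: an eigenvector is (-1,1) - i(3,-2) = (-1 - 3i, 1 + 2i).
A real fundamental pair from Re and Im of e^((3+i)t)v: X_1 = e^(3t)(cos(t)·(-1,1) + sin(t)·(3,-2)), X_2 = e^(3t)(sin(t)·(-1,1) - cos(t)·(3,-2)).
General solution: c_1X_1 + c_2X_2.

x(t) = 3c_1e^(3t)sin(t) - c_1e^(3t)cos(t) - c_2e^(3t)sin(t) - 3c_2e^(3t)cos(t), y(t) = -2c_1e^(3t)sin(t) + c_1e^(3t)cos(t) + c_2e^(3t)sin(t) + 2c_2e^(3t)cos(t)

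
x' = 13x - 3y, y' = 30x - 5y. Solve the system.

x(t) = C_1e^(4t)sin(3t) - C_2e^(4t)cos(3t), y(t) = 3C_1e^(4t)sin(3t) - C_1e^(4t)cos(3t) - C_2e^(4t)sin(3t) - 3C_2e^(4t)cos(3t)

Coefficient matrix A = [[13, -3], [30, -5]].
Characteristic polynomial det(A - λI) = λ^2 - 8λ + 25 = 0.
Eigenvalues λ = 4 ± 3i (complex conjugate pair).
For λ=4+3i: an eigenvector is (0,-1) - i(1,3) = (0 - i, -1 - 3i).
A real fundamental pair from Re and Im of e^((4+3i)t)v: X_1 = e^(4t)(cos(3t)·(0,-1) + sin(3t)·(1,3)), X_2 = e^(4t)(sin(3t)·(0,-1) - cos(3t)·(1,3)).
General solution: C_1X_1 + C_2X_2.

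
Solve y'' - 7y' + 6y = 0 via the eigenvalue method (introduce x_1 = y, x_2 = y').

Let x_1 = y, x_2 = y'. Then x_1' = x_2 and x_2' = -6x_1 + 7x_2.
A = [[0,1],[-6,7]]; det(A-λI) = λ^2 - 7λ + 6.
Eigenvalues λ = 6, 1 with eigenvectors (1,6), (1,1).

y(t) = K_1e^(6t) + K_2e^(t)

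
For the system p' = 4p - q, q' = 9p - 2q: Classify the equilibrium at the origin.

unstable improper node

A = [[4,-1],[9,-2]]; det(A-λI) = λ^2 - 2λ + 1.
repeated λ = 1 with a single eigenvector.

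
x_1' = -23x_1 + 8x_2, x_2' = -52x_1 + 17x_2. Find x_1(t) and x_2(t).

Coefficient matrix A = [[-23, 8], [-52, 17]].
Characteristic polynomial det(A - λI) = λ^2 + 6λ + 25 = 0.
Eigenvalues λ = -3 ± 4i (complex conjugate pair).
For λ=-3+4i: an eigenvector is (-1,-2) - i(1,3) = (-1 - i, -2 - 3i).
A real fundamental pair from Re and Im of e^((-3+4i)t)v: X_1 = e^(-3t)(cos(4t)·(-1,-2) + sin(4t)·(1,3)), X_2 = e^(-3t)(sin(4t)·(-1,-2) - cos(4t)·(1,3)).
General solution: K_1X_1 + K_2X_2.

x_1(t) = K_1e^(-3t)sin(4t) - K_1e^(-3t)cos(4t) - K_2e^(-3t)sin(4t) - K_2e^(-3t)cos(4t), x_2(t) = 3K_1e^(-3t)sin(4t) - 2K_1e^(-3t)cos(4t) - 2K_2e^(-3t)sin(4t) - 3K_2e^(-3t)cos(4t)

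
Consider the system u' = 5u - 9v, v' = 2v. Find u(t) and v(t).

Coefficient matrix A = [[5, -9], [0, 2]].
Characteristic polynomial det(A - λI) = λ^2 - 7λ + 10 = 0.
Eigenvalues λ = 5, 2.
For λ=5: (A-λI) row 1 is [0, -9], so an eigenvector is (-1, 0).
For λ=2: (A-λI) row 1 is [3, -9], so an eigenvector is (-3, -1).
General solution: c_1e^(5t)(-1,0) + c_2e^(2t)(-3,-1).

u(t) = -c_1e^(5t) - 3c_2e^(2t), v(t) = -c_2e^(2t)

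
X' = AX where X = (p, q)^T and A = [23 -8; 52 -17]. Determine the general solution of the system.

p(t) = c_1e^(3t)sin(4t) - c_1e^(3t)cos(4t) - c_2e^(3t)sin(4t) - c_2e^(3t)cos(4t), q(t) = 2c_1e^(3t)sin(4t) - 3c_1e^(3t)cos(4t) - 3c_2e^(3t)sin(4t) - 2c_2e^(3t)cos(4t)

Coefficient matrix A = [[23, -8], [52, -17]].
Characteristic polynomial det(A - λI) = λ^2 - 6λ + 25 = 0.
Eigenvalues λ = 3 ± 4i (complex conjugate pair).
For λ=3+4i: an eigenvector is (-1,-3) - i(1,2) = (-1 - i, -3 - 2i).
A real fundamental pair from Re and Im of e^((3+4i)t)v: X_1 = e^(3t)(cos(4t)·(-1,-3) + sin(4t)·(1,2)), X_2 = e^(3t)(sin(4t)·(-1,-3) - cos(4t)·(1,2)).
General solution: c_1X_1 + c_2X_2.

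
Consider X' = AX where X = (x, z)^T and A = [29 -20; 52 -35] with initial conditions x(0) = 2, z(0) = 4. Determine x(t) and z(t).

x(t) = -4e^(-3t)sin(4t) + 2e^(-3t)cos(4t), z(t) = -6e^(-3t)sin(4t) + 4e^(-3t)cos(4t)

Coefficient matrix A = [[29, -20], [52, -35]].
Characteristic polynomial det(A - λI) = λ^2 + 6λ + 25 = 0.
Eigenvalues λ = -3 ± 4i (complex conjugate pair).
For λ=-3+4i: an eigenvector is (1,2) - i(-2,-3) = (1 + 2i, 2 + 3i).
A real fundamental pair from Re and Im of e^((-3+4i)t)v: X_1 = e^(-3t)(cos(4t)·(1,2) + sin(4t)·(-2,-3)), X_2 = e^(-3t)(sin(4t)·(1,2) - cos(4t)·(-2,-3)).
General solution: c_1X_1 + c_2X_2.
Applying x(0)=2, z(0)=4 gives c_1=2, c_2=0.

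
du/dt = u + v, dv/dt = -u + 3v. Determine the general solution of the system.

Coefficient matrix A = [[1, 1], [-1, 3]].
Characteristic polynomial det(A - λI) = λ^2 - 4λ + 4 = 0.
Single eigenvalue λ = 2 with algebraic multiplicity 2.
Eigenvector v = (-1,-1); generalized eigenvector w with (A-λI)w=v is (1,0).
General solution: e^(2t)[c_1·v + c_2·(t·v + w)].

u(t) = -c_1e^(2t) - c_2te^(2t) + c_2e^(2t), v(t) = -c_1e^(2t) - c_2te^(2t)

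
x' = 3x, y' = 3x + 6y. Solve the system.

x(t) = C_2e^(3t), y(t) = C_1e^(6t) - C_2e^(3t)

Coefficient matrix A = [[3, 0], [3, 6]].
Characteristic polynomial det(A - λI) = λ^2 - 9λ + 18 = 0.
Eigenvalues λ = 6, 3.
For λ=6: (A-λI) row 1 is [-3, 0], so an eigenvector is (0, 1).
For λ=3: (A-λI) row 2 is [3, 3], so an eigenvector is (1, -1).
General solution: C_1e^(6t)(0,1) + C_2e^(3t)(1,-1).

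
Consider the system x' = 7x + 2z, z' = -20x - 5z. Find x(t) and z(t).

x(t) = -C_1e^(t)sin(2t) + C_2e^(t)cos(2t), z(t) = 3C_1e^(t)sin(2t) - C_1e^(t)cos(2t) - C_2e^(t)sin(2t) - 3C_2e^(t)cos(2t)

Coefficient matrix A = [[7, 2], [-20, -5]].
Characteristic polynomial det(A - λI) = λ^2 - 2λ + 5 = 0.
Eigenvalues λ = 1 ± 2i (complex conjugate pair).
For λ=1+2i: an eigenvector is (0,-1) - i(-1,3) = (0 + i, -1 - 3i).
A real fundamental pair from Re and Im of e^((1+2i)t)v: X_1 = e^(t)(cos(2t)·(0,-1) + sin(2t)·(-1,3)), X_2 = e^(t)(sin(2t)·(0,-1) - cos(2t)·(-1,3)).
General solution: C_1X_1 + C_2X_2.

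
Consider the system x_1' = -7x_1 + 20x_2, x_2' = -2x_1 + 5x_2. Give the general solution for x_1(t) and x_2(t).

Coefficient matrix A = [[-7, 20], [-2, 5]].
Characteristic polynomial det(A - λI) = λ^2 + 2λ + 5 = 0.
Eigenvalues λ = -1 ± 2i (complex conjugate pair).
For λ=-1+2i: an eigenvector is (-1,0) - i(3,1) = (-1 - 3i, 0 - i).
A real fundamental pair from Re and Im of e^((-1+2i)t)v: X_1 = e^(-t)(cos(2t)·(-1,0) + sin(2t)·(3,1)), X_2 = e^(-t)(sin(2t)·(-1,0) - cos(2t)·(3,1)).
General solution: c_1X_1 + c_2X_2.

x_1(t) = 3c_1e^(-t)sin(2t) - c_1e^(-t)cos(2t) - c_2e^(-t)sin(2t) - 3c_2e^(-t)cos(2t), x_2(t) = c_1e^(-t)sin(2t) - c_2e^(-t)cos(2t)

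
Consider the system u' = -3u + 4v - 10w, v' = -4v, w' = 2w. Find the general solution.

u(t) = C_1e^(-3t) - 4C_2e^(-4t) - 2C_3e^(2t), v(t) = C_2e^(-4t), w(t) = C_3e^(2t)

Coefficient matrix A = [[-3, 4, -10], [0, -4, 0], [0, 0, 2]].
det(A - λI) = 0 gives eigenvalues λ = -3, -4, 2.
For λ=-3: eigenvector (1,0,0).
For λ=-4: eigenvector (-4,1,0).
For λ=2: eigenvector (-2,0,1).
General solution: C_1e^(-3t)(1,0,0) + C_2e^(-4t)(-4,1,0) + C_3e^(2t)(-2,0,1).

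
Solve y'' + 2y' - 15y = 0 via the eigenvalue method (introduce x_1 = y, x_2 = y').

Let x_1 = y, x_2 = y'. Then x_1' = x_2 and x_2' = 15x_1 - 2x_2.
A = [[0,1],[15,-2]]; det(A-λI) = λ^2 + 2λ - 15.
Eigenvalues λ = -5, 3 with eigenvectors (1,-5), (1,3).

y(t) = C_1e^(-5t) + C_2e^(3t)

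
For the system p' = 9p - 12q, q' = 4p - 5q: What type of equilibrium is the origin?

A = [[9,-12],[4,-5]]; det(A-λI) = λ^2 - 4λ + 3.
λ = 1, 3: both positive.

unstable node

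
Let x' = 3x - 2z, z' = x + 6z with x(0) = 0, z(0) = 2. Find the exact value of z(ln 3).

810

A = [[3,-2],[1,6]]; eigenvalues λ = 4, 5.
Eigenvectors: (2,-1) for λ=4, (1,-1) for λ=5.
From the initial condition, c_1 = 2, c_2 = -4.
z(ln 3) = (2)(3^4)(-1) + (-4)(3^5)(-1) = 810.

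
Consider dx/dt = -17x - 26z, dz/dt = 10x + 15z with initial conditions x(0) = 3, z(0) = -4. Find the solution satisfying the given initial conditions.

x(t) = 28e^(-t)sin(2t) + 3e^(-t)cos(2t), z(t) = -17e^(-t)sin(2t) - 4e^(-t)cos(2t)

Coefficient matrix A = [[-17, -26], [10, 15]].
Characteristic polynomial det(A - λI) = λ^2 + 2λ + 5 = 0.
Eigenvalues λ = -1 ± 2i (complex conjugate pair).
For λ=-1+2i: an eigenvector is (-3,2) - i(-2,1) = (-3 + 2i, 2 - i).
A real fundamental pair from Re and Im of e^((-1+2i)t)v: X_1 = e^(-t)(cos(2t)·(-3,2) + sin(2t)·(-2,1)), X_2 = e^(-t)(sin(2t)·(-3,2) - cos(2t)·(-2,1)).
General solution: c_1X_1 + c_2X_2.
Applying x(0)=3, z(0)=-4 gives c_1=-5, c_2=-6.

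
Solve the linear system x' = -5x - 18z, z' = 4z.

Coefficient matrix A = [[-5, -18], [0, 4]].
Characteristic polynomial det(A - λI) = λ^2 + λ - 20 = 0.
Eigenvalues λ = -5, 4.
For λ=-5: (A-λI) row 1 is [0, -18], so an eigenvector is (-1, 0).
For λ=4: (A-λI) row 1 is [-9, -18], so an eigenvector is (-2, 1).
General solution: c_1e^(-5t)(-1,0) + c_2e^(4t)(-2,1).

x(t) = -c_1e^(-5t) - 2c_2e^(4t), z(t) = c_2e^(4t)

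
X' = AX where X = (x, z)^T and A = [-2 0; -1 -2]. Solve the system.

x(t) = -C_2e^(-2t), z(t) = C_1e^(-2t) + C_2te^(-2t) + 3C_2e^(-2t)

Coefficient matrix A = [[-2, 0], [-1, -2]].
Characteristic polynomial det(A - λI) = λ^2 + 4λ + 4 = 0.
Single eigenvalue λ = -2 with algebraic multiplicity 2.
Eigenvector v = (0,1); generalized eigenvector w with (A-λI)w=v is (-1,3).
General solution: e^(-2t)[C_1·v + C_2·(t·v + w)].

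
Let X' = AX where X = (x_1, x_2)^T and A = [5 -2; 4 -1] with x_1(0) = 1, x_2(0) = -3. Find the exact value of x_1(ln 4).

304

A = [[5,-2],[4,-1]]; eigenvalues λ = 3, 1.
Eigenvectors: (1,1) for λ=3, (1,2) for λ=1.
From the initial condition, c_1 = 5, c_2 = -4.
x_1(ln 4) = (5)(4^3)(1) + (-4)(4^1)(1) = 304.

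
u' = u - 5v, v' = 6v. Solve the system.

u(t) = K_1e^(6t) + K_2e^(t), v(t) = -K_1e^(6t)

Coefficient matrix A = [[1, -5], [0, 6]].
Characteristic polynomial det(A - λI) = λ^2 - 7λ + 6 = 0.
Eigenvalues λ = 6, 1.
For λ=6: (A-λI) row 1 is [-5, -5], so an eigenvector is (1, -1).
For λ=1: (A-λI) row 1 is [0, -5], so an eigenvector is (1, 0).
General solution: K_1e^(6t)(1,-1) + K_2e^(t)(1,0).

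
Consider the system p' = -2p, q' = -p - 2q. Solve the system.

p(t) = K_2e^(-2t), q(t) = -K_1e^(-2t) - K_2te^(-2t)

Coefficient matrix A = [[-2, 0], [-1, -2]].
Characteristic polynomial det(A - λI) = λ^2 + 4λ + 4 = 0.
Single eigenvalue λ = -2 with algebraic multiplicity 2.
Eigenvector v = (0,-1); generalized eigenvector w with (A-λI)w=v is (1,0).
General solution: e^(-2t)[K_1·v + K_2·(t·v + w)].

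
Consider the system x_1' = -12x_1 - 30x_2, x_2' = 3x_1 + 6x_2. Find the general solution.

Coefficient matrix A = [[-12, -30], [3, 6]].
Characteristic polynomial det(A - λI) = λ^2 + 6λ + 18 = 0.
Eigenvalues λ = -3 ± 3i (complex conjugate pair).
For λ=-3+3i: an eigenvector is (3,-1) - i(1,0) = (3 - i, -1).
A real fundamental pair from Re and Im of e^((-3+3i)t)v: X_1 = e^(-3t)(cos(3t)·(3,-1) + sin(3t)·(1,0)), X_2 = e^(-3t)(sin(3t)·(3,-1) - cos(3t)·(1,0)).
General solution: c_1X_1 + c_2X_2.

x_1(t) = c_1e^(-3t)sin(3t) + 3c_1e^(-3t)cos(3t) + 3c_2e^(-3t)sin(3t) - c_2e^(-3t)cos(3t), x_2(t) = -c_1e^(-3t)cos(3t) - c_2e^(-3t)sin(3t)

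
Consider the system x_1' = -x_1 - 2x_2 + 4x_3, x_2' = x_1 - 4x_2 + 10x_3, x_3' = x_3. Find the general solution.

x_1(t) = c_1e^(-3t) - 2c_3e^(-2t), x_2(t) = c_1e^(-3t) + 2c_2e^(t) - c_3e^(-2t), x_3(t) = c_2e^(t)

Coefficient matrix A = [[-1, -2, 4], [1, -4, 10], [0, 0, 1]].
det(A - λI) = 0 gives eigenvalues λ = -3, 1, -2.
For λ=-3: eigenvector (1,1,0).
For λ=1: eigenvector (0,2,1).
For λ=-2: eigenvector (-2,-1,0).
General solution: c_1e^(-3t)(1,1,0) + c_2e^(t)(0,2,1) + c_3e^(-2t)(-2,-1,0).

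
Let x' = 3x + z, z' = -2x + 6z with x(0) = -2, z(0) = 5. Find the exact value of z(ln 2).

A = [[3,1],[-2,6]]; eigenvalues λ = 5, 4.
Eigenvectors: (-1,-2) for λ=5, (1,1) for λ=4.
From the initial condition, c_1 = -7, c_2 = -9.
z(ln 2) = (-7)(2^5)(-2) + (-9)(2^4)(1) = 304.

304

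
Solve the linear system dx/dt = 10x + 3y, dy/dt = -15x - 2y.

Coefficient matrix A = [[10, 3], [-15, -2]].
Characteristic polynomial det(A - λI) = λ^2 - 8λ + 25 = 0.
Eigenvalues λ = 4 ± 3i (complex conjugate pair).
For λ=4+3i: an eigenvector is (1,-2) - i(0,-1) = (1, -2 + i).
A real fundamental pair from Re and Im of e^((4+3i)t)v: X_1 = e^(4t)(cos(3t)·(1,-2) + sin(3t)·(0,-1)), X_2 = e^(4t)(sin(3t)·(1,-2) - cos(3t)·(0,-1)).
General solution: K_1X_1 + K_2X_2.

x(t) = K_1e^(4t)cos(3t) + K_2e^(4t)sin(3t), y(t) = -K_1e^(4t)sin(3t) - 2K_1e^(4t)cos(3t) - 2K_2e^(4t)sin(3t) + K_2e^(4t)cos(3t)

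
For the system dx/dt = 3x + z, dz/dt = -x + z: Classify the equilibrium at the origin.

A = [[3,1],[-1,1]]; det(A-λI) = λ^2 - 4λ + 4.
repeated λ = 2 with a single eigenvector.

unstable improper node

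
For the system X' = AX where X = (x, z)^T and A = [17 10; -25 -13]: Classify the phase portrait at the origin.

A = [[17,10],[-25,-13]]; det(A-λI) = λ^2 - 4λ + 29.
λ = 2 ± 5i: positive real part.

unstable spiral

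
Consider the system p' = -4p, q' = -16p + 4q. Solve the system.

Coefficient matrix A = [[-4, 0], [-16, 4]].
Characteristic polynomial det(A - λI) = λ^2 - 16 = 0.
Eigenvalues λ = 4, -4.
For λ=4: (A-λI) row 1 is [-8, 0], so an eigenvector is (0, 1).
For λ=-4: (A-λI) row 2 is [-16, 8], so an eigenvector is (-1, -2).
General solution: C_1e^(4t)(0,1) + C_2e^(-4t)(-1,-2).

p(t) = -C_2e^(-4t), q(t) = C_1e^(4t) - 2C_2e^(-4t)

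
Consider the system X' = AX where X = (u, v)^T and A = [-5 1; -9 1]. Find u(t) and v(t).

u(t) = -C_1e^(-2t) - C_2te^(-2t) + C_2e^(-2t), v(t) = -3C_1e^(-2t) - 3C_2te^(-2t) + 2C_2e^(-2t)

Coefficient matrix A = [[-5, 1], [-9, 1]].
Characteristic polynomial det(A - λI) = λ^2 + 4λ + 4 = 0.
Single eigenvalue λ = -2 with algebraic multiplicity 2.
Eigenvector v = (-1,-3); generalized eigenvector w with (A-λI)w=v is (1,2).
General solution: e^(-2t)[C_1·v + C_2·(t·v + w)].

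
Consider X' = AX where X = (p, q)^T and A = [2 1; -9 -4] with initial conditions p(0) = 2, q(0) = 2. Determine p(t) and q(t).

p(t) = 8te^(-t) + 2e^(-t), q(t) = -24te^(-t) + 2e^(-t)

Coefficient matrix A = [[2, 1], [-9, -4]].
Characteristic polynomial det(A - λI) = λ^2 + 2λ + 1 = 0.
Single eigenvalue λ = -1 with algebraic multiplicity 2.
Eigenvector v = (-1,3); generalized eigenvector w with (A-λI)w=v is (-1,2).
General solution: e^(-t)[K_1·v + K_2·(t·v + w)].
Applying p(0)=2, q(0)=2 gives K_1=6, K_2=-8.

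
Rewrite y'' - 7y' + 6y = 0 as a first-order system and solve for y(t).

y(t) = c_1e^(t) + c_2e^(6t)

Let x_1 = y, x_2 = y'. Then x_1' = x_2 and x_2' = -6x_1 + 7x_2.
A = [[0,1],[-6,7]]; det(A-λI) = λ^2 - 7λ + 6.
Eigenvalues λ = 1, 6 with eigenvectors (1,1), (1,6).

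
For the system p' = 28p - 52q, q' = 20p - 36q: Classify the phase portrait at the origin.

stable spiral

A = [[28,-52],[20,-36]]; det(A-λI) = λ^2 + 8λ + 32.
λ = -4 ± 4i: negative real part.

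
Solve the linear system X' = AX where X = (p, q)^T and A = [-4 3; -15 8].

p(t) = C_1e^(2t)cos(3t) + C_2e^(2t)sin(3t), q(t) = -C_1e^(2t)sin(3t) + 2C_1e^(2t)cos(3t) + 2C_2e^(2t)sin(3t) + C_2e^(2t)cos(3t)

Coefficient matrix A = [[-4, 3], [-15, 8]].
Characteristic polynomial det(A - λI) = λ^2 - 4λ + 13 = 0.
Eigenvalues λ = 2 ± 3i (complex conjugate pair).
For λ=2+3i: an eigenvector is (1,2) - i(0,-1) = (1, 2 + i).
A real fundamental pair from Re and Im of e^((2+3i)t)v: X_1 = e^(2t)(cos(3t)·(1,2) + sin(3t)·(0,-1)), X_2 = e^(2t)(sin(3t)·(1,2) - cos(3t)·(0,-1)).
General solution: C_1X_1 + C_2X_2.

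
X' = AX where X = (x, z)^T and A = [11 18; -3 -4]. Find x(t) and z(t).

x(t) = -2C_1e^(2t) + 3C_2e^(5t), z(t) = C_1e^(2t) - C_2e^(5t)

Coefficient matrix A = [[11, 18], [-3, -4]].
Characteristic polynomial det(A - λI) = λ^2 - 7λ + 10 = 0.
Eigenvalues λ = 2, 5.
For λ=2: (A-λI) row 1 is [9, 18], so an eigenvector is (-2, 1).
For λ=5: (A-λI) row 1 is [6, 18], so an eigenvector is (3, -1).
General solution: C_1e^(2t)(-2,1) + C_2e^(5t)(3,-1).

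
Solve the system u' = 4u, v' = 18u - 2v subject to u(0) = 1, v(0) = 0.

Coefficient matrix A = [[4, 0], [18, -2]].
Characteristic polynomial det(A - λI) = λ^2 - 2λ - 8 = 0.
Eigenvalues λ = -2, 4.
For λ=-2: (A-λI) row 1 is [6, 0], so an eigenvector is (0, 1).
For λ=4: (A-λI) row 2 is [18, -6], so an eigenvector is (-1, -3).
General solution: K_1e^(-2t)(0,1) + K_2e^(4t)(-1,-3).
Applying u(0)=1, v(0)=0 gives K_1=-3, K_2=-1.

u(t) = e^(4t), v(t) = 3e^(4t) - 3e^(-2t)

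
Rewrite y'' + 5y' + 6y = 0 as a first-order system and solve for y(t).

Let x_1 = y, x_2 = y'. Then x_1' = x_2 and x_2' = -6x_1 - 5x_2.
A = [[0,1],[-6,-5]]; det(A-λI) = λ^2 + 5λ + 6.
Eigenvalues λ = -2, -3 with eigenvectors (1,-2), (1,-3).

y(t) = c_1e^(-2t) + c_2e^(-3t)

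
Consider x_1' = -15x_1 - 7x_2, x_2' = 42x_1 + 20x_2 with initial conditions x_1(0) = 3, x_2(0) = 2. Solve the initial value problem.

x_1(t) = -8e^(6t) + 11e^(-t), x_2(t) = 24e^(6t) - 22e^(-t)

Coefficient matrix A = [[-15, -7], [42, 20]].
Characteristic polynomial det(A - λI) = λ^2 - 5λ - 6 = 0.
Eigenvalues λ = -1, 6.
For λ=-1: (A-λI) row 1 is [-14, -7], so an eigenvector is (-1, 2).
For λ=6: (A-λI) row 1 is [-21, -7], so an eigenvector is (-1, 3).
General solution: c_1e^(-t)(-1,2) + c_2e^(6t)(-1,3).
Applying x_1(0)=3, x_2(0)=2 gives c_1=-11, c_2=8.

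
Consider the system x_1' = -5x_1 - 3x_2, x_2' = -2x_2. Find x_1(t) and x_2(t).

Coefficient matrix A = [[-5, -3], [0, -2]].
Characteristic polynomial det(A - λI) = λ^2 + 7λ + 10 = 0.
Eigenvalues λ = -5, -2.
For λ=-5: (A-λI) row 1 is [0, -3], so an eigenvector is (-1, 0).
For λ=-2: (A-λI) row 1 is [-3, -3], so an eigenvector is (-1, 1).
General solution: c_1e^(-5t)(-1,0) + c_2e^(-2t)(-1,1).

x_1(t) = -c_1e^(-5t) - c_2e^(-2t), x_2(t) = c_2e^(-2t)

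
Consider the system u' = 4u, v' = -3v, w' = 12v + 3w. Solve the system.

Coefficient matrix A = [[4, 0, 0], [0, -3, 0], [0, 12, 3]].
det(A - λI) = 0 gives eigenvalues λ = 4, -3, 3.
For λ=4: eigenvector (1,0,0).
For λ=-3: eigenvector (0,-1,2).
For λ=3: eigenvector (0,0,-1).
General solution: C_1e^(4t)(1,0,0) + C_2e^(-3t)(0,-1,2) + C_3e^(3t)(0,0,-1).

u(t) = C_1e^(4t), v(t) = -C_2e^(-3t), w(t) = 2C_2e^(-3t) - C_3e^(3t)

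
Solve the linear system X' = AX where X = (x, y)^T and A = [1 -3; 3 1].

Coefficient matrix A = [[1, -3], [3, 1]].
Characteristic polynomial det(A - λI) = λ^2 - 2λ + 10 = 0.
Eigenvalues λ = 1 ± 3i (complex conjugate pair).
For λ=1+3i: an eigenvector is (0,-1) - i(1,0) = (0 - i, -1).
A real fundamental pair from Re and Im of e^((1+3i)t)v: X_1 = e^(t)(cos(3t)·(0,-1) + sin(3t)·(1,0)), X_2 = e^(t)(sin(3t)·(0,-1) - cos(3t)·(1,0)).
General solution: K_1X_1 + K_2X_2.

x(t) = K_1e^(t)sin(3t) - K_2e^(t)cos(3t), y(t) = -K_1e^(t)cos(3t) - K_2e^(t)sin(3t)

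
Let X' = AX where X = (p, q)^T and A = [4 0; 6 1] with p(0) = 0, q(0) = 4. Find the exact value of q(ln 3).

12

A = [[4,0],[6,1]]; eigenvalues λ = 1, 4.
Eigenvectors: (0,-1) for λ=1, (-1,-2) for λ=4.
From the initial condition, c_1 = -4, c_2 = 0.
q(ln 3) = (-4)(3^1)(-1) + (0)(3^4)(-2) = 12.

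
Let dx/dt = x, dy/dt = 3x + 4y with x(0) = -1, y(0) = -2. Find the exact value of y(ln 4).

-764

A = [[1,0],[3,4]]; eigenvalues λ = 4, 1.
Eigenvectors: (0,-1) for λ=4, (-1,1) for λ=1.
From the initial condition, c_1 = 3, c_2 = 1.
y(ln 4) = (3)(4^4)(-1) + (1)(4^1)(1) = -764.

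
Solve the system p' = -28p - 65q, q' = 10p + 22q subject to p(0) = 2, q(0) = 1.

p(t) = -23e^(-3t)sin(5t) + 2e^(-3t)cos(5t), q(t) = 9e^(-3t)sin(5t) + e^(-3t)cos(5t)

Coefficient matrix A = [[-28, -65], [10, 22]].
Characteristic polynomial det(A - λI) = λ^2 + 6λ + 34 = 0.
Eigenvalues λ = -3 ± 5i (complex conjugate pair).
For λ=-3+5i: an eigenvector is (-2,1) - i(-3,1) = (-2 + 3i, 1 - i).
A real fundamental pair from Re and Im of e^((-3+5i)t)v: X_1 = e^(-3t)(cos(5t)·(-2,1) + sin(5t)·(-3,1)), X_2 = e^(-3t)(sin(5t)·(-2,1) - cos(5t)·(-3,1)).
General solution: K_1X_1 + K_2X_2.
Applying p(0)=2, q(0)=1 gives K_1=5, K_2=4.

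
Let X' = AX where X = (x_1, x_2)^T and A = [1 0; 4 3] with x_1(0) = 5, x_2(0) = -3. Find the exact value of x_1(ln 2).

10

A = [[1,0],[4,3]]; eigenvalues λ = 1, 3.
Eigenvectors: (-1,2) for λ=1, (0,1) for λ=3.
From the initial condition, c_1 = -5, c_2 = 7.
x_1(ln 2) = (-5)(2^1)(-1) + (7)(2^3)(0) = 10.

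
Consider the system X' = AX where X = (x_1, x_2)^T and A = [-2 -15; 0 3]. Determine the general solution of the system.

x_1(t) = 3C_1e^(3t) - C_2e^(-2t), x_2(t) = -C_1e^(3t)

Coefficient matrix A = [[-2, -15], [0, 3]].
Characteristic polynomial det(A - λI) = λ^2 - λ - 6 = 0.
Eigenvalues λ = 3, -2.
For λ=3: (A-λI) row 1 is [-5, -15], so an eigenvector is (3, -1).
For λ=-2: (A-λI) row 1 is [0, -15], so an eigenvector is (-1, 0).
General solution: C_1e^(3t)(3,-1) + C_2e^(-2t)(-1,0).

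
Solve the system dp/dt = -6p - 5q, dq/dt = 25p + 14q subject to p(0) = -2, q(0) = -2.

Coefficient matrix A = [[-6, -5], [25, 14]].
Characteristic polynomial det(A - λI) = λ^2 - 8λ + 41 = 0.
Eigenvalues λ = 4 ± 5i (complex conjugate pair).
For λ=4+5i: an eigenvector is (-1,2) - i(0,-1) = (-1, 2 + i).
A real fundamental pair from Re and Im of e^((4+5i)t)v: X_1 = e^(4t)(cos(5t)·(-1,2) + sin(5t)·(0,-1)), X_2 = e^(4t)(sin(5t)·(-1,2) - cos(5t)·(0,-1)).
General solution: K_1X_1 + K_2X_2.
Applying p(0)=-2, q(0)=-2 gives K_1=2, K_2=-6.

p(t) = 6e^(4t)sin(5t) - 2e^(4t)cos(5t), q(t) = -14e^(4t)sin(5t) - 2e^(4t)cos(5t)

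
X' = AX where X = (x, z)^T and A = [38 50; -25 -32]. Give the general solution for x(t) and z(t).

Coefficient matrix A = [[38, 50], [-25, -32]].
Characteristic polynomial det(A - λI) = λ^2 - 6λ + 34 = 0.
Eigenvalues λ = 3 ± 5i (complex conjugate pair).
For λ=3+5i: an eigenvector is (-3,2) - i(-1,1) = (-3 + i, 2 - i).
A real fundamental pair from Re and Im of e^((3+5i)t)v: X_1 = e^(3t)(cos(5t)·(-3,2) + sin(5t)·(-1,1)), X_2 = e^(3t)(sin(5t)·(-3,2) - cos(5t)·(-1,1)).
General solution: c_1X_1 + c_2X_2.

x(t) = -c_1e^(3t)sin(5t) - 3c_1e^(3t)cos(5t) - 3c_2e^(3t)sin(5t) + c_2e^(3t)cos(5t), z(t) = c_1e^(3t)sin(5t) + 2c_1e^(3t)cos(5t) + 2c_2e^(3t)sin(5t) - c_2e^(3t)cos(5t)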